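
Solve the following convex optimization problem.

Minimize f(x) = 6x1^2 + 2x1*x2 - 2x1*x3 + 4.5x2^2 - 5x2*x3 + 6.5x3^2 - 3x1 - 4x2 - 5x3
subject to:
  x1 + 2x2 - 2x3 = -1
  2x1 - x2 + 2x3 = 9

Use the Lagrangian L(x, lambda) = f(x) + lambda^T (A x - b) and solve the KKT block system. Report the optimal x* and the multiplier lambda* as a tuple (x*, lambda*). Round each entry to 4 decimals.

Form the Lagrangian:
  L(x, lambda) = (1/2) x^T Q x + c^T x + lambda^T (A x - b)
Stationarity (grad_x L = 0): Q x + c + A^T lambda = 0.
Primal feasibility: A x = b.

This gives the KKT block system:
  [ Q   A^T ] [ x     ]   [-c ]
  [ A    0  ] [ lambda ] = [ b ]

Solving the linear system:
  x*      = (2.5116, 0.4653, 2.2211)
  lambda* = (-2.3676, -10.6298)
  f(x*)   = 36.3997

x* = (2.5116, 0.4653, 2.2211), lambda* = (-2.3676, -10.6298)


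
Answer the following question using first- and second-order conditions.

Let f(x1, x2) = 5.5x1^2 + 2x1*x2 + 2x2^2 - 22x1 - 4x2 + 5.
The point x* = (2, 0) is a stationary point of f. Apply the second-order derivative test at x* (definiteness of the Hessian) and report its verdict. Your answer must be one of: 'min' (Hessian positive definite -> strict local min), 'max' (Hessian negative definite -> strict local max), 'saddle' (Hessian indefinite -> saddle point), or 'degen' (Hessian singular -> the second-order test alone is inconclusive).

Compute the Hessian H = grad^2 f:
  H = [[11, 2], [2, 4]]
Verify stationarity: grad f(x*) = H x* + g = (0, 0).
Eigenvalues of H: 3.4689, 11.5311.
Both eigenvalues > 0, so H is positive definite -> x* is a strict local min.

min


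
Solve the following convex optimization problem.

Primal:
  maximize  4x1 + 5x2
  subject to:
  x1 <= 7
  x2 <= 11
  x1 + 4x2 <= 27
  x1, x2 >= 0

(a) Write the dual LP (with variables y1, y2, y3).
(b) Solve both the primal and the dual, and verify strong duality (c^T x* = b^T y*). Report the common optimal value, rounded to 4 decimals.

The standard primal-dual pair for 'max c^T x s.t. A x <= b, x >= 0' is:
  Dual:  min b^T y  s.t.  A^T y >= c,  y >= 0.

So the dual LP is:
  minimize  7y1 + 11y2 + 27y3
  subject to:
    y1 + y3 >= 4
    y2 + 4y3 >= 5
    y1, y2, y3 >= 0

Solving the primal: x* = (7, 5).
  primal value c^T x* = 53.
Solving the dual: y* = (2.75, 0, 1.25).
  dual value b^T y* = 53.
Strong duality: c^T x* = b^T y*. Confirmed.

53


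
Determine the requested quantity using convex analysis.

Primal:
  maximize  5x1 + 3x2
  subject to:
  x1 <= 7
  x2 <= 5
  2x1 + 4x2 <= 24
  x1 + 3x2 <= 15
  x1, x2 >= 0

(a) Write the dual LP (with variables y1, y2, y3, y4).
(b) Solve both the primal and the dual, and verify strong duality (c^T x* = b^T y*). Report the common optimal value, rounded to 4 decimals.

The standard primal-dual pair for 'max c^T x s.t. A x <= b, x >= 0' is:
  Dual:  min b^T y  s.t.  A^T y >= c,  y >= 0.

So the dual LP is:
  minimize  7y1 + 5y2 + 24y3 + 15y4
  subject to:
    y1 + 2y3 + y4 >= 5
    y2 + 4y3 + 3y4 >= 3
    y1, y2, y3, y4 >= 0

Solving the primal: x* = (7, 2.5).
  primal value c^T x* = 42.5.
Solving the dual: y* = (3.5, 0, 0.75, 0).
  dual value b^T y* = 42.5.
Strong duality: c^T x* = b^T y*. Confirmed.

42.5


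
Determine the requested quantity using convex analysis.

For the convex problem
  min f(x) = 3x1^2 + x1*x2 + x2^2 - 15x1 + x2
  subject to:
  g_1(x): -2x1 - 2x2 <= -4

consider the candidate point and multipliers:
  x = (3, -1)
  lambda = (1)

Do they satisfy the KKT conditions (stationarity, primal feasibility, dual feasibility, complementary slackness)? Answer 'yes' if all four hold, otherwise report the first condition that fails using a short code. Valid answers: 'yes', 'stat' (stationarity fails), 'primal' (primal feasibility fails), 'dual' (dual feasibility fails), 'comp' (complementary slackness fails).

Gradient of f: grad f(x) = Q x + c = (2, 2)
Constraint values g_i(x) = a_i^T x - b_i:
  g_1((3, -1)) = 0
Stationarity residual: grad f(x) + sum_i lambda_i a_i = (0, 0)
  -> stationarity OK
Primal feasibility (all g_i <= 0): OK
Dual feasibility (all lambda_i >= 0): OK
Complementary slackness (lambda_i * g_i(x) = 0 for all i): OK

Verdict: yes, KKT holds.

yes


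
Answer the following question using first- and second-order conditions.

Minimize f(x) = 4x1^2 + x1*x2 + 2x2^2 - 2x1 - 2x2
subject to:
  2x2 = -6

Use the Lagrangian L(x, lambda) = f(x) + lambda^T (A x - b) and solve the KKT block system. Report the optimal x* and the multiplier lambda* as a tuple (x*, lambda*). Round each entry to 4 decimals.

Form the Lagrangian:
  L(x, lambda) = (1/2) x^T Q x + c^T x + lambda^T (A x - b)
Stationarity (grad_x L = 0): Q x + c + A^T lambda = 0.
Primal feasibility: A x = b.

This gives the KKT block system:
  [ Q   A^T ] [ x     ]   [-c ]
  [ A    0  ] [ lambda ] = [ b ]

Solving the linear system:
  x*      = (0.625, -3)
  lambda* = (6.6875)
  f(x*)   = 22.4375

x* = (0.625, -3), lambda* = (6.6875)


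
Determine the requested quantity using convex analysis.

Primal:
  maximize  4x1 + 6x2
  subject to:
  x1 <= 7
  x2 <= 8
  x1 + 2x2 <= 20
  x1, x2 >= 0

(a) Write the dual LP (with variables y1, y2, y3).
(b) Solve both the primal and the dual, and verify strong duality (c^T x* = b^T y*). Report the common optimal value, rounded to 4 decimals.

The standard primal-dual pair for 'max c^T x s.t. A x <= b, x >= 0' is:
  Dual:  min b^T y  s.t.  A^T y >= c,  y >= 0.

So the dual LP is:
  minimize  7y1 + 8y2 + 20y3
  subject to:
    y1 + y3 >= 4
    y2 + 2y3 >= 6
    y1, y2, y3 >= 0

Solving the primal: x* = (7, 6.5).
  primal value c^T x* = 67.
Solving the dual: y* = (1, 0, 3).
  dual value b^T y* = 67.
Strong duality: c^T x* = b^T y*. Confirmed.

67


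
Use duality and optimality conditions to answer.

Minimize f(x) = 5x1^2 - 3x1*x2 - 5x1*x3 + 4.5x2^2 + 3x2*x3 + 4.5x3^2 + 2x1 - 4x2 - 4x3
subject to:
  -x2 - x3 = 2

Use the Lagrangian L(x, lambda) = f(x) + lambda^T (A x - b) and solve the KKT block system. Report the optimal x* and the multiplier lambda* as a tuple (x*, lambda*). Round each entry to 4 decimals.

Form the Lagrangian:
  L(x, lambda) = (1/2) x^T Q x + c^T x + lambda^T (A x - b)
Stationarity (grad_x L = 0): Q x + c + A^T lambda = 0.
Primal feasibility: A x = b.

This gives the KKT block system:
  [ Q   A^T ] [ x     ]   [-c ]
  [ A    0  ] [ lambda ] = [ b ]

Solving the linear system:
  x*      = (-1.0345, -0.8276, -1.1724)
  lambda* = (-11.8621)
  f(x*)   = 14.8276

x* = (-1.0345, -0.8276, -1.1724), lambda* = (-11.8621)


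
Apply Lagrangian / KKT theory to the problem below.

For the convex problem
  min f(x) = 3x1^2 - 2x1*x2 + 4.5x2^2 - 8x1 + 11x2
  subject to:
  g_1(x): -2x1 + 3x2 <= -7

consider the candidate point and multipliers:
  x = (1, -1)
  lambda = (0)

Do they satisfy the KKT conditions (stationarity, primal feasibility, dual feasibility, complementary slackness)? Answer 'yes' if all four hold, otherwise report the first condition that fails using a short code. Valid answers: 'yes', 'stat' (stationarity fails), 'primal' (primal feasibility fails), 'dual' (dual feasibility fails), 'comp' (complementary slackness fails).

Gradient of f: grad f(x) = Q x + c = (0, 0)
Constraint values g_i(x) = a_i^T x - b_i:
  g_1((1, -1)) = 2
Stationarity residual: grad f(x) + sum_i lambda_i a_i = (0, 0)
  -> stationarity OK
Primal feasibility (all g_i <= 0): FAILS
Dual feasibility (all lambda_i >= 0): OK
Complementary slackness (lambda_i * g_i(x) = 0 for all i): OK

Verdict: the first failing condition is primal_feasibility -> primal.

primal


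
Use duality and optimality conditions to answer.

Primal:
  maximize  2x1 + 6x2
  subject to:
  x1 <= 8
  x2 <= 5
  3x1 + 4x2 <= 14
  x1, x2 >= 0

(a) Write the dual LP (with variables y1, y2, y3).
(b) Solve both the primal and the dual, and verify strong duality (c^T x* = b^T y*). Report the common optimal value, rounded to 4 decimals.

The standard primal-dual pair for 'max c^T x s.t. A x <= b, x >= 0' is:
  Dual:  min b^T y  s.t.  A^T y >= c,  y >= 0.

So the dual LP is:
  minimize  8y1 + 5y2 + 14y3
  subject to:
    y1 + 3y3 >= 2
    y2 + 4y3 >= 6
    y1, y2, y3 >= 0

Solving the primal: x* = (0, 3.5).
  primal value c^T x* = 21.
Solving the dual: y* = (0, 0, 1.5).
  dual value b^T y* = 21.
Strong duality: c^T x* = b^T y*. Confirmed.

21


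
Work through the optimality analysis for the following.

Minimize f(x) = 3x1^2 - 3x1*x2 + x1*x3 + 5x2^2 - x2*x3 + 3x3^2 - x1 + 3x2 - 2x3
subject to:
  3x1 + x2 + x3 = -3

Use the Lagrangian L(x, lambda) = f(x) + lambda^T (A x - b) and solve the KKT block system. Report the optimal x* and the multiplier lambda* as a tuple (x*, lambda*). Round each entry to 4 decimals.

Form the Lagrangian:
  L(x, lambda) = (1/2) x^T Q x + c^T x + lambda^T (A x - b)
Stationarity (grad_x L = 0): Q x + c + A^T lambda = 0.
Primal feasibility: A x = b.

This gives the KKT block system:
  [ Q   A^T ] [ x     ]   [-c ]
  [ A    0  ] [ lambda ] = [ b ]

Solving the linear system:
  x*      = (-0.8287, -0.6618, 0.1479)
  lambda* = (1.2796)
  f(x*)   = 1.1933

x* = (-0.8287, -0.6618, 0.1479), lambda* = (1.2796)


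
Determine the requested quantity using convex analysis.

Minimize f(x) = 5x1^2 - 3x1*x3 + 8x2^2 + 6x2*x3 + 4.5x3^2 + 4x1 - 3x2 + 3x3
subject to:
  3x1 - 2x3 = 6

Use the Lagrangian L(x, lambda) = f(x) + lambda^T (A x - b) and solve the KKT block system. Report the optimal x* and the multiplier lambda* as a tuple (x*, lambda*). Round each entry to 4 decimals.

Form the Lagrangian:
  L(x, lambda) = (1/2) x^T Q x + c^T x + lambda^T (A x - b)
Stationarity (grad_x L = 0): Q x + c + A^T lambda = 0.
Primal feasibility: A x = b.

This gives the KKT block system:
  [ Q   A^T ] [ x     ]   [-c ]
  [ A    0  ] [ lambda ] = [ b ]

Solving the linear system:
  x*      = (0.6911, 0.9237, -1.9633)
  lambda* = (-5.6004)
  f(x*)   = 13.8528

x* = (0.6911, 0.9237, -1.9633), lambda* = (-5.6004)


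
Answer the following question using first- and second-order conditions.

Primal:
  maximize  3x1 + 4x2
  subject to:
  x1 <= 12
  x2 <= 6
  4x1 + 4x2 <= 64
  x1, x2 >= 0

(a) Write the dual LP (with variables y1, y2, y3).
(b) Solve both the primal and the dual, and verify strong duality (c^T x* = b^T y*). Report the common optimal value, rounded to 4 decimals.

The standard primal-dual pair for 'max c^T x s.t. A x <= b, x >= 0' is:
  Dual:  min b^T y  s.t.  A^T y >= c,  y >= 0.

So the dual LP is:
  minimize  12y1 + 6y2 + 64y3
  subject to:
    y1 + 4y3 >= 3
    y2 + 4y3 >= 4
    y1, y2, y3 >= 0

Solving the primal: x* = (10, 6).
  primal value c^T x* = 54.
Solving the dual: y* = (0, 1, 0.75).
  dual value b^T y* = 54.
Strong duality: c^T x* = b^T y*. Confirmed.

54


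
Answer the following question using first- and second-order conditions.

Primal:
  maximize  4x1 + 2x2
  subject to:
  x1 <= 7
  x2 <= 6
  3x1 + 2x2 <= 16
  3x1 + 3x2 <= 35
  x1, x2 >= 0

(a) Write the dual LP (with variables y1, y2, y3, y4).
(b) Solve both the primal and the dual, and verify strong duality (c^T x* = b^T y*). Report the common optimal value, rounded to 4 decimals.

The standard primal-dual pair for 'max c^T x s.t. A x <= b, x >= 0' is:
  Dual:  min b^T y  s.t.  A^T y >= c,  y >= 0.

So the dual LP is:
  minimize  7y1 + 6y2 + 16y3 + 35y4
  subject to:
    y1 + 3y3 + 3y4 >= 4
    y2 + 2y3 + 3y4 >= 2
    y1, y2, y3, y4 >= 0

Solving the primal: x* = (5.3333, 0).
  primal value c^T x* = 21.3333.
Solving the dual: y* = (0, 0, 1.3333, 0).
  dual value b^T y* = 21.3333.
Strong duality: c^T x* = b^T y*. Confirmed.

21.3333


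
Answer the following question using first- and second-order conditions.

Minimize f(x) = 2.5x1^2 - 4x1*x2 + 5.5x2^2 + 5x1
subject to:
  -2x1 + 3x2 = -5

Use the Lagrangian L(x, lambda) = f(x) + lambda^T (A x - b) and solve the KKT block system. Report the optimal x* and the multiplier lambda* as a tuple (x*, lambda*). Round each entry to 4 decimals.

Form the Lagrangian:
  L(x, lambda) = (1/2) x^T Q x + c^T x + lambda^T (A x - b)
Stationarity (grad_x L = 0): Q x + c + A^T lambda = 0.
Primal feasibility: A x = b.

This gives the KKT block system:
  [ Q   A^T ] [ x     ]   [-c ]
  [ A    0  ] [ lambda ] = [ b ]

Solving the linear system:
  x*      = (0.122, -1.5854)
  lambda* = (5.9756)
  f(x*)   = 15.2439

x* = (0.122, -1.5854), lambda* = (5.9756)


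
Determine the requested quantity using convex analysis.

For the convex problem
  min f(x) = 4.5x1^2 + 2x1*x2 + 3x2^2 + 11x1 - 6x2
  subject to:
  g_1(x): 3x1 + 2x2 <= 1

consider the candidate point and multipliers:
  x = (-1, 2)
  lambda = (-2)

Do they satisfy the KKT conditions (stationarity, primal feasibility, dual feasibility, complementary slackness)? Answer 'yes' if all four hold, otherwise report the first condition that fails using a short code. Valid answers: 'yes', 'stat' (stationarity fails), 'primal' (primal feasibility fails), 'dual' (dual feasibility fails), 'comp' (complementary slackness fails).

Gradient of f: grad f(x) = Q x + c = (6, 4)
Constraint values g_i(x) = a_i^T x - b_i:
  g_1((-1, 2)) = 0
Stationarity residual: grad f(x) + sum_i lambda_i a_i = (0, 0)
  -> stationarity OK
Primal feasibility (all g_i <= 0): OK
Dual feasibility (all lambda_i >= 0): FAILS
Complementary slackness (lambda_i * g_i(x) = 0 for all i): OK

Verdict: the first failing condition is dual_feasibility -> dual.

dual


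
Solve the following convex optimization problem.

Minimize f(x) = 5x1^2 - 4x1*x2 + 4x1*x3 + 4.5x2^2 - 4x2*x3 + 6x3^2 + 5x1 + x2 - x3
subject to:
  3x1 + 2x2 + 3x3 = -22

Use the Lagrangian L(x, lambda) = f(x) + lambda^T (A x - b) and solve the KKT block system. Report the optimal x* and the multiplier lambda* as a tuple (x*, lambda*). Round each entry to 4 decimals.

Form the Lagrangian:
  L(x, lambda) = (1/2) x^T Q x + c^T x + lambda^T (A x - b)
Stationarity (grad_x L = 0): Q x + c + A^T lambda = 0.
Primal feasibility: A x = b.

This gives the KKT block system:
  [ Q   A^T ] [ x     ]   [-c ]
  [ A    0  ] [ lambda ] = [ b ]

Solving the linear system:
  x*      = (-3.2142, -3.6877, -1.6607)
  lambda* = (6.3447)
  f(x*)   = 60.743

x* = (-3.2142, -3.6877, -1.6607), lambda* = (6.3447)


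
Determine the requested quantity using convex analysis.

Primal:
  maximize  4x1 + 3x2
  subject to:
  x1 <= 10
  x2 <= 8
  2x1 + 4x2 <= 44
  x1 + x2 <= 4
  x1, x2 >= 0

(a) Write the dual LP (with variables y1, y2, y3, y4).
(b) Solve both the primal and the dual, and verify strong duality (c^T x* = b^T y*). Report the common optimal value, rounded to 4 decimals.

The standard primal-dual pair for 'max c^T x s.t. A x <= b, x >= 0' is:
  Dual:  min b^T y  s.t.  A^T y >= c,  y >= 0.

So the dual LP is:
  minimize  10y1 + 8y2 + 44y3 + 4y4
  subject to:
    y1 + 2y3 + y4 >= 4
    y2 + 4y3 + y4 >= 3
    y1, y2, y3, y4 >= 0

Solving the primal: x* = (4, 0).
  primal value c^T x* = 16.
Solving the dual: y* = (0, 0, 0, 4).
  dual value b^T y* = 16.
Strong duality: c^T x* = b^T y*. Confirmed.

16


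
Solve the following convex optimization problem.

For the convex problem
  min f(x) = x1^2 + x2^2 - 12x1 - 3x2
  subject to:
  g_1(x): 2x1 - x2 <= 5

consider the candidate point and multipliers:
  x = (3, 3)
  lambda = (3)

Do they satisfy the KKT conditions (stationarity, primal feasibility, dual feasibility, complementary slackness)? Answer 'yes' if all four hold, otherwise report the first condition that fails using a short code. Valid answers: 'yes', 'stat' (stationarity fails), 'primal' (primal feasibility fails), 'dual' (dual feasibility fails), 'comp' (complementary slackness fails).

Gradient of f: grad f(x) = Q x + c = (-6, 3)
Constraint values g_i(x) = a_i^T x - b_i:
  g_1((3, 3)) = -2
Stationarity residual: grad f(x) + sum_i lambda_i a_i = (0, 0)
  -> stationarity OK
Primal feasibility (all g_i <= 0): OK
Dual feasibility (all lambda_i >= 0): OK
Complementary slackness (lambda_i * g_i(x) = 0 for all i): FAILS

Verdict: the first failing condition is complementary_slackness -> comp.

comp


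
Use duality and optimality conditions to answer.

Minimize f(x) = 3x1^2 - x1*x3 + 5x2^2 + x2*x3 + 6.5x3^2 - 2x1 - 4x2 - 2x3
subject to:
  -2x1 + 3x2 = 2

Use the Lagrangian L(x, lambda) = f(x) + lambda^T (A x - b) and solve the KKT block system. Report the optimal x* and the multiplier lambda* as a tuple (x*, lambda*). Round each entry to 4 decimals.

Form the Lagrangian:
  L(x, lambda) = (1/2) x^T Q x + c^T x + lambda^T (A x - b)
Stationarity (grad_x L = 0): Q x + c + A^T lambda = 0.
Primal feasibility: A x = b.

This gives the KKT block system:
  [ Q   A^T ] [ x     ]   [-c ]
  [ A    0  ] [ lambda ] = [ b ]

Solving the linear system:
  x*      = (0.0246, 0.683, 0.1032)
  lambda* = (-0.9779)
  f(x*)   = -0.516

x* = (0.0246, 0.683, 0.1032), lambda* = (-0.9779)


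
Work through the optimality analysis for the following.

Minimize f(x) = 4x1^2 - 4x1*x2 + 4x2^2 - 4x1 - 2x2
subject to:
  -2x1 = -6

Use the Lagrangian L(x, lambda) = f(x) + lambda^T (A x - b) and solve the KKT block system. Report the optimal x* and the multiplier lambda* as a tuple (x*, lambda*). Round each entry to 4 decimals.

Form the Lagrangian:
  L(x, lambda) = (1/2) x^T Q x + c^T x + lambda^T (A x - b)
Stationarity (grad_x L = 0): Q x + c + A^T lambda = 0.
Primal feasibility: A x = b.

This gives the KKT block system:
  [ Q   A^T ] [ x     ]   [-c ]
  [ A    0  ] [ lambda ] = [ b ]

Solving the linear system:
  x*      = (3, 1.75)
  lambda* = (6.5)
  f(x*)   = 11.75

x* = (3, 1.75), lambda* = (6.5)


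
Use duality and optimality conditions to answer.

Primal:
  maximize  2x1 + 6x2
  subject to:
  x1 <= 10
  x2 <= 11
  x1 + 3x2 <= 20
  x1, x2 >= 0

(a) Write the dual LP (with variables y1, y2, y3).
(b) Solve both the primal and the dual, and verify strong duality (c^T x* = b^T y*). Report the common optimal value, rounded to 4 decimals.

The standard primal-dual pair for 'max c^T x s.t. A x <= b, x >= 0' is:
  Dual:  min b^T y  s.t.  A^T y >= c,  y >= 0.

So the dual LP is:
  minimize  10y1 + 11y2 + 20y3
  subject to:
    y1 + y3 >= 2
    y2 + 3y3 >= 6
    y1, y2, y3 >= 0

Solving the primal: x* = (0, 6.6667).
  primal value c^T x* = 40.
Solving the dual: y* = (0, 0, 2).
  dual value b^T y* = 40.
Strong duality: c^T x* = b^T y*. Confirmed.

40


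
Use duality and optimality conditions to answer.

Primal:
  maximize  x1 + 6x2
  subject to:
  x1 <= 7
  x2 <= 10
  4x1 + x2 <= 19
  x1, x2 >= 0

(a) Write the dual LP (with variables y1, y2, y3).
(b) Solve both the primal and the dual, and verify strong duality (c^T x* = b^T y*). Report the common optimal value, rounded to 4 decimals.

The standard primal-dual pair for 'max c^T x s.t. A x <= b, x >= 0' is:
  Dual:  min b^T y  s.t.  A^T y >= c,  y >= 0.

So the dual LP is:
  minimize  7y1 + 10y2 + 19y3
  subject to:
    y1 + 4y3 >= 1
    y2 + y3 >= 6
    y1, y2, y3 >= 0

Solving the primal: x* = (2.25, 10).
  primal value c^T x* = 62.25.
Solving the dual: y* = (0, 5.75, 0.25).
  dual value b^T y* = 62.25.
Strong duality: c^T x* = b^T y*. Confirmed.

62.25


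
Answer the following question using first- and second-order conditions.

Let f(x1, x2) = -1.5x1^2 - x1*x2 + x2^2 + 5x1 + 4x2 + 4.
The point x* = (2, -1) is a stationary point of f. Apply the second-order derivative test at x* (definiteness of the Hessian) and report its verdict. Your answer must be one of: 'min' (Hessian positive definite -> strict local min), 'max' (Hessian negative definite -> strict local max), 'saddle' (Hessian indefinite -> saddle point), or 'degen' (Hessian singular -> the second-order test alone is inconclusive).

Compute the Hessian H = grad^2 f:
  H = [[-3, -1], [-1, 2]]
Verify stationarity: grad f(x*) = H x* + g = (0, 0).
Eigenvalues of H: -3.1926, 2.1926.
Eigenvalues have mixed signs, so H is indefinite -> x* is a saddle point.

saddle


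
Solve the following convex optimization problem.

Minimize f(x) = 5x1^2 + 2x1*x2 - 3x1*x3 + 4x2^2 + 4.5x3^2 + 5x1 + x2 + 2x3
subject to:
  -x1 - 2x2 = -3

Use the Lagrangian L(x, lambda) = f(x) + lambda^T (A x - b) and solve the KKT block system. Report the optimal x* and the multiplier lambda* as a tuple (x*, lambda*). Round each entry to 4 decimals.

Form the Lagrangian:
  L(x, lambda) = (1/2) x^T Q x + c^T x + lambda^T (A x - b)
Stationarity (grad_x L = 0): Q x + c + A^T lambda = 0.
Primal feasibility: A x = b.

This gives the KKT block system:
  [ Q   A^T ] [ x     ]   [-c ]
  [ A    0  ] [ lambda ] = [ b ]

Solving the linear system:
  x*      = (-0.2407, 1.6204, -0.3025)
  lambda* = (6.7407)
  f(x*)   = 10.017

x* = (-0.2407, 1.6204, -0.3025), lambda* = (6.7407)


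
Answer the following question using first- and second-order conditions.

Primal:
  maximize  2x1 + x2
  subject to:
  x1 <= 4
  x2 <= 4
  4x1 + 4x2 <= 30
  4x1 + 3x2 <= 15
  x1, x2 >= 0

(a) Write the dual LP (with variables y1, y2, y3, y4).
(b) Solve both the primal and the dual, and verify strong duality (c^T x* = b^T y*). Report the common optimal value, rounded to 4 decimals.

The standard primal-dual pair for 'max c^T x s.t. A x <= b, x >= 0' is:
  Dual:  min b^T y  s.t.  A^T y >= c,  y >= 0.

So the dual LP is:
  minimize  4y1 + 4y2 + 30y3 + 15y4
  subject to:
    y1 + 4y3 + 4y4 >= 2
    y2 + 4y3 + 3y4 >= 1
    y1, y2, y3, y4 >= 0

Solving the primal: x* = (3.75, 0).
  primal value c^T x* = 7.5.
Solving the dual: y* = (0, 0, 0, 0.5).
  dual value b^T y* = 7.5.
Strong duality: c^T x* = b^T y*. Confirmed.

7.5


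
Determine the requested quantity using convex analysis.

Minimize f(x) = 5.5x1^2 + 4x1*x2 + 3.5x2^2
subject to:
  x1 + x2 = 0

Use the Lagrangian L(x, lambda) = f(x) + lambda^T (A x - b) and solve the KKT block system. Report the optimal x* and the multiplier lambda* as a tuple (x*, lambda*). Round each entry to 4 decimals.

Form the Lagrangian:
  L(x, lambda) = (1/2) x^T Q x + c^T x + lambda^T (A x - b)
Stationarity (grad_x L = 0): Q x + c + A^T lambda = 0.
Primal feasibility: A x = b.

This gives the KKT block system:
  [ Q   A^T ] [ x     ]   [-c ]
  [ A    0  ] [ lambda ] = [ b ]

Solving the linear system:
  x*      = (0, 0)
  lambda* = (0)
  f(x*)   = 0

x* = (0, 0), lambda* = (0)


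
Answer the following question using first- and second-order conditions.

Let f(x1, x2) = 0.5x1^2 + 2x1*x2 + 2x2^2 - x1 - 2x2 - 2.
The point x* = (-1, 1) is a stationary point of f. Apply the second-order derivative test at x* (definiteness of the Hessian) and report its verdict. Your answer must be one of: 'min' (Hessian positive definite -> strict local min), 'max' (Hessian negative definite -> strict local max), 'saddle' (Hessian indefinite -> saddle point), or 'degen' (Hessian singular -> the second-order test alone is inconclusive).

Compute the Hessian H = grad^2 f:
  H = [[1, 2], [2, 4]]
Verify stationarity: grad f(x*) = H x* + g = (0, 0).
Eigenvalues of H: 0, 5.
H has a zero eigenvalue (singular; positive semidefinite but not definite), so H is neither positive definite, negative definite, nor indefinite. The second-order test alone is inconclusive -> degen.
(Indeed, f is constant along the null direction of H through x*, so x* is not a strict local extremum.)

degen


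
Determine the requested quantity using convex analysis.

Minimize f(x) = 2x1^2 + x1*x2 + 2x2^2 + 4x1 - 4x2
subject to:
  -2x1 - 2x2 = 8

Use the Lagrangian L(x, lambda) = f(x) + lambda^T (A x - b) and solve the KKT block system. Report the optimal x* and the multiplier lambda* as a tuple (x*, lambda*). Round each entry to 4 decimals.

Form the Lagrangian:
  L(x, lambda) = (1/2) x^T Q x + c^T x + lambda^T (A x - b)
Stationarity (grad_x L = 0): Q x + c + A^T lambda = 0.
Primal feasibility: A x = b.

This gives the KKT block system:
  [ Q   A^T ] [ x     ]   [-c ]
  [ A    0  ] [ lambda ] = [ b ]

Solving the linear system:
  x*      = (-3.3333, -0.6667)
  lambda* = (-5)
  f(x*)   = 14.6667

x* = (-3.3333, -0.6667), lambda* = (-5)


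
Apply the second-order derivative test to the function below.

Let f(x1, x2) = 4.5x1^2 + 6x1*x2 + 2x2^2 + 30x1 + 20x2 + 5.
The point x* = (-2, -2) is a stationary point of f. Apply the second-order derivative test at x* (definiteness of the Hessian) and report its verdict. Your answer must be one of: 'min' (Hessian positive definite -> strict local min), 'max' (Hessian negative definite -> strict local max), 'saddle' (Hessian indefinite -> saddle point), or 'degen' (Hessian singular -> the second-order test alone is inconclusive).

Compute the Hessian H = grad^2 f:
  H = [[9, 6], [6, 4]]
Verify stationarity: grad f(x*) = H x* + g = (0, 0).
Eigenvalues of H: 0, 13.
H has a zero eigenvalue (singular; positive semidefinite but not definite), so H is neither positive definite, negative definite, nor indefinite. The second-order test alone is inconclusive -> degen.
(Indeed, f is constant along the null direction of H through x*, so x* is not a strict local extremum.)

degen


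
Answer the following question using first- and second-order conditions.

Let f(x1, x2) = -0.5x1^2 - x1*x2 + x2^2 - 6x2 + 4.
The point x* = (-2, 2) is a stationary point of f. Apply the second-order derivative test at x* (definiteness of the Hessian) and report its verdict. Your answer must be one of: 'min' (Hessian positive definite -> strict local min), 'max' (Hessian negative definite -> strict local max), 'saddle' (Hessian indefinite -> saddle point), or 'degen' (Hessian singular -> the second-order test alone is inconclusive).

Compute the Hessian H = grad^2 f:
  H = [[-1, -1], [-1, 2]]
Verify stationarity: grad f(x*) = H x* + g = (0, 0).
Eigenvalues of H: -1.3028, 2.3028.
Eigenvalues have mixed signs, so H is indefinite -> x* is a saddle point.

saddle


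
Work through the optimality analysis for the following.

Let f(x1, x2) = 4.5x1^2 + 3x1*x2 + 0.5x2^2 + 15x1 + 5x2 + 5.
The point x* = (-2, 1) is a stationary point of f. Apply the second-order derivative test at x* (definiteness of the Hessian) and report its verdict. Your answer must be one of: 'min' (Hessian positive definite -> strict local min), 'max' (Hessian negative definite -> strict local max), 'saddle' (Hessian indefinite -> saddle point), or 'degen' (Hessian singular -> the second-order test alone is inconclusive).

Compute the Hessian H = grad^2 f:
  H = [[9, 3], [3, 1]]
Verify stationarity: grad f(x*) = H x* + g = (0, 0).
Eigenvalues of H: 0, 10.
H has a zero eigenvalue (singular; positive semidefinite but not definite), so H is neither positive definite, negative definite, nor indefinite. The second-order test alone is inconclusive -> degen.
(Indeed, f is constant along the null direction of H through x*, so x* is not a strict local extremum.)

degen


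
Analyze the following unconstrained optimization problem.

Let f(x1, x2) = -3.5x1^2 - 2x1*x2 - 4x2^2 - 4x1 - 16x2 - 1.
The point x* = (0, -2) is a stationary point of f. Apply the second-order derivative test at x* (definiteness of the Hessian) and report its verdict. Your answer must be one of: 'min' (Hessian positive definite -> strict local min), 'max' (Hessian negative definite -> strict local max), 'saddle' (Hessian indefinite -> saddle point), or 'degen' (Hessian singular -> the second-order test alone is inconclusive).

Compute the Hessian H = grad^2 f:
  H = [[-7, -2], [-2, -8]]
Verify stationarity: grad f(x*) = H x* + g = (0, 0).
Eigenvalues of H: -9.5616, -5.4384.
Both eigenvalues < 0, so H is negative definite -> x* is a strict local max.

max


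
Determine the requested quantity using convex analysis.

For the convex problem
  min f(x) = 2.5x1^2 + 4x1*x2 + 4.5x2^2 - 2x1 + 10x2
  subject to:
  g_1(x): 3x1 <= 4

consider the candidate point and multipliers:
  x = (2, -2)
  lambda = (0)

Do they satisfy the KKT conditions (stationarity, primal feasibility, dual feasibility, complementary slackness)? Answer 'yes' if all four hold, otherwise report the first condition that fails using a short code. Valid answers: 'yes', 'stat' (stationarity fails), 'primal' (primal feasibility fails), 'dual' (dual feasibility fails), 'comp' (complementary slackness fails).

Gradient of f: grad f(x) = Q x + c = (0, 0)
Constraint values g_i(x) = a_i^T x - b_i:
  g_1((2, -2)) = 2
Stationarity residual: grad f(x) + sum_i lambda_i a_i = (0, 0)
  -> stationarity OK
Primal feasibility (all g_i <= 0): FAILS
Dual feasibility (all lambda_i >= 0): OK
Complementary slackness (lambda_i * g_i(x) = 0 for all i): OK

Verdict: the first failing condition is primal_feasibility -> primal.

primal


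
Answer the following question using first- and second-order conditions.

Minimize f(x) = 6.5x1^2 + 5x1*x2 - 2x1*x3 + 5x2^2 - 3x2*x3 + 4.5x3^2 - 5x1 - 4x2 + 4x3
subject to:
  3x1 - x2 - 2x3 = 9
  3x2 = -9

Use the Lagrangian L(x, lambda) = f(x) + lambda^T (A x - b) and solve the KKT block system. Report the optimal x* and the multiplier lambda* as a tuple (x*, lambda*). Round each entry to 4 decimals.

Form the Lagrangian:
  L(x, lambda) = (1/2) x^T Q x + c^T x + lambda^T (A x - b)
Stationarity (grad_x L = 0): Q x + c + A^T lambda = 0.
Primal feasibility: A x = b.

This gives the KKT block system:
  [ Q   A^T ] [ x     ]   [-c ]
  [ A    0  ] [ lambda ] = [ b ]

Solving the linear system:
  x*      = (1.2844, -3, -1.0734)
  lambda* = (0.3853, 8.2477)
  f(x*)   = 36.0229

x* = (1.2844, -3, -1.0734), lambda* = (0.3853, 8.2477)


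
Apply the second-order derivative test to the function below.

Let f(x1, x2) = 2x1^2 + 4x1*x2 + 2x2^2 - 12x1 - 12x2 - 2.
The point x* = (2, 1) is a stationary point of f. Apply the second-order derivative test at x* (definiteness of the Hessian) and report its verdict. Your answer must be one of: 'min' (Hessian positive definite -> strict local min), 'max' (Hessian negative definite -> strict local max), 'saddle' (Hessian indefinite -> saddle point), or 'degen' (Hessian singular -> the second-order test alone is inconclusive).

Compute the Hessian H = grad^2 f:
  H = [[4, 4], [4, 4]]
Verify stationarity: grad f(x*) = H x* + g = (0, 0).
Eigenvalues of H: 0, 8.
H has a zero eigenvalue (singular; positive semidefinite but not definite), so H is neither positive definite, negative definite, nor indefinite. The second-order test alone is inconclusive -> degen.
(Indeed, f is constant along the null direction of H through x*, so x* is not a strict local extremum.)

degen


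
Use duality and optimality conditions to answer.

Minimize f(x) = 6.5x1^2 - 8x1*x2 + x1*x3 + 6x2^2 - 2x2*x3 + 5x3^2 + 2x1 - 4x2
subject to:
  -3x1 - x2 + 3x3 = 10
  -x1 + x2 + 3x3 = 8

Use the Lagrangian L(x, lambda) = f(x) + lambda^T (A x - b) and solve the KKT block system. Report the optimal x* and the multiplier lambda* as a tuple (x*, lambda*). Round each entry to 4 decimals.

Form the Lagrangian:
  L(x, lambda) = (1/2) x^T Q x + c^T x + lambda^T (A x - b)
Stationarity (grad_x L = 0): Q x + c + A^T lambda = 0.
Primal feasibility: A x = b.

This gives the KKT block system:
  [ Q   A^T ] [ x     ]   [-c ]
  [ A    0  ] [ lambda ] = [ b ]

Solving the linear system:
  x*      = (-1.1393, 0.1393, 2.2404)
  lambda* = (-2.3449, -4.6506)
  f(x*)   = 28.909

x* = (-1.1393, 0.1393, 2.2404), lambda* = (-2.3449, -4.6506)


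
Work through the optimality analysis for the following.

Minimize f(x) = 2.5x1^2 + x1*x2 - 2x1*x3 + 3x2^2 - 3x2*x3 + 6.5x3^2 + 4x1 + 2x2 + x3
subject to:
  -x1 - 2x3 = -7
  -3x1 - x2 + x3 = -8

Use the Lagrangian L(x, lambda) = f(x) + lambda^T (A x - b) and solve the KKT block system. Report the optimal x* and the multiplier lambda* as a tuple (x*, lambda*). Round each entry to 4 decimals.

Form the Lagrangian:
  L(x, lambda) = (1/2) x^T Q x + c^T x + lambda^T (A x - b)
Stationarity (grad_x L = 0): Q x + c + A^T lambda = 0.
Primal feasibility: A x = b.

This gives the KKT block system:
  [ Q   A^T ] [ x     ]   [-c ]
  [ A    0  ] [ lambda ] = [ b ]

Solving the linear system:
  x*      = (3.1585, 0.4453, 1.9208)
  lambda* = (10.1925, 2.0679)
  f(x*)   = 51.6679

x* = (3.1585, 0.4453, 1.9208), lambda* = (10.1925, 2.0679)


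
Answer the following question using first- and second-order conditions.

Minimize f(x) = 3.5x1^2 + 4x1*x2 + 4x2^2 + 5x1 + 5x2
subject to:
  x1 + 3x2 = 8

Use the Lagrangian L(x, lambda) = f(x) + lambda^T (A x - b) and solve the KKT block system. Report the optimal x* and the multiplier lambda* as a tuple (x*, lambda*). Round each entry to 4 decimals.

Form the Lagrangian:
  L(x, lambda) = (1/2) x^T Q x + c^T x + lambda^T (A x - b)
Stationarity (grad_x L = 0): Q x + c + A^T lambda = 0.
Primal feasibility: A x = b.

This gives the KKT block system:
  [ Q   A^T ] [ x     ]   [-c ]
  [ A    0  ] [ lambda ] = [ b ]

Solving the linear system:
  x*      = (-1.3191, 3.1064)
  lambda* = (-8.1915)
  f(x*)   = 37.234

x* = (-1.3191, 3.1064), lambda* = (-8.1915)


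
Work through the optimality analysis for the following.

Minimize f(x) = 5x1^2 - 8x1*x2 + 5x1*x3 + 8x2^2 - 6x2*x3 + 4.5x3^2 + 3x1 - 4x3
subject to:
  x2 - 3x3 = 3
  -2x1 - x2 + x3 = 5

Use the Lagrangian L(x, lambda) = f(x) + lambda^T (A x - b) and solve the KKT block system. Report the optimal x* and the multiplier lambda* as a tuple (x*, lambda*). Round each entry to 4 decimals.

Form the Lagrangian:
  L(x, lambda) = (1/2) x^T Q x + c^T x + lambda^T (A x - b)
Stationarity (grad_x L = 0): Q x + c + A^T lambda = 0.
Primal feasibility: A x = b.

This gives the KKT block system:
  [ Q   A^T ] [ x     ]   [-c ]
  [ A    0  ] [ lambda ] = [ b ]

Solving the linear system:
  x*      = (-2.4303, -1.7091, -1.5697)
  lambda* = (-9.2545, -7.7394)
  f(x*)   = 32.7242

x* = (-2.4303, -1.7091, -1.5697), lambda* = (-9.2545, -7.7394)


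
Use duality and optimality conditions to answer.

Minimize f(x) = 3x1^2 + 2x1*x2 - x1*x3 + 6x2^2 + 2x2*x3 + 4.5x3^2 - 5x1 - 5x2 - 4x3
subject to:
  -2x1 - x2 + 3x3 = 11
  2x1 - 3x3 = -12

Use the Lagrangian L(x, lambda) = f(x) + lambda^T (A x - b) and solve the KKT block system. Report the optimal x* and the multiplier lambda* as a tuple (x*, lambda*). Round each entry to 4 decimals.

Form the Lagrangian:
  L(x, lambda) = (1/2) x^T Q x + c^T x + lambda^T (A x - b)
Stationarity (grad_x L = 0): Q x + c + A^T lambda = 0.
Primal feasibility: A x = b.

This gives the KKT block system:
  [ Q   A^T ] [ x     ]   [-c ]
  [ A    0  ] [ lambda ] = [ b ]

Solving the linear system:
  x*      = (-1.8077, 1, 2.7949)
  lambda* = (8.9744, 17.2949)
  f(x*)   = 50.8397

x* = (-1.8077, 1, 2.7949), lambda* = (8.9744, 17.2949)


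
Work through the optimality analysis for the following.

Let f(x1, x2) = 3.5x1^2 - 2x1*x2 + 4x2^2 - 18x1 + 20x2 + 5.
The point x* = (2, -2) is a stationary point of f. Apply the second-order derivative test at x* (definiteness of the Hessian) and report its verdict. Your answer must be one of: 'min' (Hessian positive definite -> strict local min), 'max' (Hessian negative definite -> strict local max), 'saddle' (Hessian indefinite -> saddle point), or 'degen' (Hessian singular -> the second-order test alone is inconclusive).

Compute the Hessian H = grad^2 f:
  H = [[7, -2], [-2, 8]]
Verify stationarity: grad f(x*) = H x* + g = (0, 0).
Eigenvalues of H: 5.4384, 9.5616.
Both eigenvalues > 0, so H is positive definite -> x* is a strict local min.

min


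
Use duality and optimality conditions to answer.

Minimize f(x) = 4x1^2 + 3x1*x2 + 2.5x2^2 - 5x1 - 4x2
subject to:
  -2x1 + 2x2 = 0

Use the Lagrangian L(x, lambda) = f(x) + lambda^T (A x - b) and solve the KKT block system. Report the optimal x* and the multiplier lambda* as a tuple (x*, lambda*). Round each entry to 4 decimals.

Form the Lagrangian:
  L(x, lambda) = (1/2) x^T Q x + c^T x + lambda^T (A x - b)
Stationarity (grad_x L = 0): Q x + c + A^T lambda = 0.
Primal feasibility: A x = b.

This gives the KKT block system:
  [ Q   A^T ] [ x     ]   [-c ]
  [ A    0  ] [ lambda ] = [ b ]

Solving the linear system:
  x*      = (0.4737, 0.4737)
  lambda* = (0.1053)
  f(x*)   = -2.1316

x* = (0.4737, 0.4737), lambda* = (0.1053)


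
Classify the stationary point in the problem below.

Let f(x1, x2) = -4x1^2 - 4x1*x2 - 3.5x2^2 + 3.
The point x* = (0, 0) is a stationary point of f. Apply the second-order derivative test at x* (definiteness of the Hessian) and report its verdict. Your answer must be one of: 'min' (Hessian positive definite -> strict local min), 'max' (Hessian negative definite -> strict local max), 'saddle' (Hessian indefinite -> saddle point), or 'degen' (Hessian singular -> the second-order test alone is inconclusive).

Compute the Hessian H = grad^2 f:
  H = [[-8, -4], [-4, -7]]
Verify stationarity: grad f(x*) = H x* + g = (0, 0).
Eigenvalues of H: -11.5311, -3.4689.
Both eigenvalues < 0, so H is negative definite -> x* is a strict local max.

max


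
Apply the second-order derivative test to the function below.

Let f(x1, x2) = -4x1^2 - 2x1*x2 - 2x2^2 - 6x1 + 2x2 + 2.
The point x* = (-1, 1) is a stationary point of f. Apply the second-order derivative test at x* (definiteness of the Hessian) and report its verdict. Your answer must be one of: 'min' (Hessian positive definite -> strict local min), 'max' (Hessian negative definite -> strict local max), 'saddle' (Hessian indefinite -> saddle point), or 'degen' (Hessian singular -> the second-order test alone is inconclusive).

Compute the Hessian H = grad^2 f:
  H = [[-8, -2], [-2, -4]]
Verify stationarity: grad f(x*) = H x* + g = (0, 0).
Eigenvalues of H: -8.8284, -3.1716.
Both eigenvalues < 0, so H is negative definite -> x* is a strict local max.

max


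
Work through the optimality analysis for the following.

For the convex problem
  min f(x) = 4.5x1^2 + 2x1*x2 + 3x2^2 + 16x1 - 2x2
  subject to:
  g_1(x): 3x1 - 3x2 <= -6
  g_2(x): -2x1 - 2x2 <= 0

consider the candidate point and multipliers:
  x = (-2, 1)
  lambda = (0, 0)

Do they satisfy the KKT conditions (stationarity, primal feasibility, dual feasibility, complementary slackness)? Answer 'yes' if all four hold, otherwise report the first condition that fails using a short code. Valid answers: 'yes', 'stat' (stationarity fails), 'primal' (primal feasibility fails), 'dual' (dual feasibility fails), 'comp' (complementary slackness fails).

Gradient of f: grad f(x) = Q x + c = (0, 0)
Constraint values g_i(x) = a_i^T x - b_i:
  g_1((-2, 1)) = -3
  g_2((-2, 1)) = 2
Stationarity residual: grad f(x) + sum_i lambda_i a_i = (0, 0)
  -> stationarity OK
Primal feasibility (all g_i <= 0): FAILS
Dual feasibility (all lambda_i >= 0): OK
Complementary slackness (lambda_i * g_i(x) = 0 for all i): OK

Verdict: the first failing condition is primal_feasibility -> primal.

primal


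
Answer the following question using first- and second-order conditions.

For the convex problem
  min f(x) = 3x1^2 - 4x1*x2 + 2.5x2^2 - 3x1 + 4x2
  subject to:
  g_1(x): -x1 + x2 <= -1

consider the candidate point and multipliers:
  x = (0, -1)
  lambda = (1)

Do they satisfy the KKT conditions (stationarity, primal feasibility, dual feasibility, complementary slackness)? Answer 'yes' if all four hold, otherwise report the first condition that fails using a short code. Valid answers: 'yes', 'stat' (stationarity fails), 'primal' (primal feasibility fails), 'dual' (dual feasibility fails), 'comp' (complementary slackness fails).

Gradient of f: grad f(x) = Q x + c = (1, -1)
Constraint values g_i(x) = a_i^T x - b_i:
  g_1((0, -1)) = 0
Stationarity residual: grad f(x) + sum_i lambda_i a_i = (0, 0)
  -> stationarity OK
Primal feasibility (all g_i <= 0): OK
Dual feasibility (all lambda_i >= 0): OK
Complementary slackness (lambda_i * g_i(x) = 0 for all i): OK

Verdict: yes, KKT holds.

yes


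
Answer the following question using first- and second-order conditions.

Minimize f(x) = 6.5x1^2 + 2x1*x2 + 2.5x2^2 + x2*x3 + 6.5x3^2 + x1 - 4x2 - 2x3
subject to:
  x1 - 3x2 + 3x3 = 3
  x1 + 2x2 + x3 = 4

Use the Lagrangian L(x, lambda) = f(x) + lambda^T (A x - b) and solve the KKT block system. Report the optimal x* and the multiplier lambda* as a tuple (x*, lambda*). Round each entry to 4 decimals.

Form the Lagrangian:
  L(x, lambda) = (1/2) x^T Q x + c^T x + lambda^T (A x - b)
Stationarity (grad_x L = 0): Q x + c + A^T lambda = 0.
Primal feasibility: A x = b.

This gives the KKT block system:
  [ Q   A^T ] [ x     ]   [-c ]
  [ A    0  ] [ lambda ] = [ b ]

Solving the linear system:
  x*      = (0.6954, 0.8455, 1.6137)
  lambda* = (-4.0461, -7.685)
  f(x*)   = 18.4822

x* = (0.6954, 0.8455, 1.6137), lambda* = (-4.0461, -7.685)


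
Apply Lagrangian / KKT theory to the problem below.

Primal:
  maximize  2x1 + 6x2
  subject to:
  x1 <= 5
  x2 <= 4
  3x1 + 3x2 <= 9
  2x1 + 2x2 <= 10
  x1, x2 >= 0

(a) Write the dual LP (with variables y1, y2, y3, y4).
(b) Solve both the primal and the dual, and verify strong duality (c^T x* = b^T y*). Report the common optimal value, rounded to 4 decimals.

The standard primal-dual pair for 'max c^T x s.t. A x <= b, x >= 0' is:
  Dual:  min b^T y  s.t.  A^T y >= c,  y >= 0.

So the dual LP is:
  minimize  5y1 + 4y2 + 9y3 + 10y4
  subject to:
    y1 + 3y3 + 2y4 >= 2
    y2 + 3y3 + 2y4 >= 6
    y1, y2, y3, y4 >= 0

Solving the primal: x* = (0, 3).
  primal value c^T x* = 18.
Solving the dual: y* = (0, 0, 2, 0).
  dual value b^T y* = 18.
Strong duality: c^T x* = b^T y*. Confirmed.

18
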